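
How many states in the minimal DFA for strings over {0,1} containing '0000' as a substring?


KMP-style automaton: 4 progress states + 1 absorbing accept = 5
Minimal DFA: 5 states


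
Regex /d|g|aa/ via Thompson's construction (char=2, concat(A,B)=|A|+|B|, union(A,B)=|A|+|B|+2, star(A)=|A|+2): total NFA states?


Syntax tree has 4 char leaf(s), 2 union(s), 0 star(s)
chars contribute 4×2 = 8; each union adds +2; each star adds +2
Total: 8 + 4 + 0 = 12 states


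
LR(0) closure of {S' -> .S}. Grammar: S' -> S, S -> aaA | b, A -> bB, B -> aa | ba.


Start: S' -> .S
For each item with dot before a nonterminal B, add B -> .γ for every B-production
Closure: [S' -> .S, S -> .aaA, S -> .b]


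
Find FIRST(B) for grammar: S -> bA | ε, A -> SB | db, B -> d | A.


Per alternative of B: FIRST(d) = {d}; FIRST(A) = {b, d}
FIRST(B) = {b, d}


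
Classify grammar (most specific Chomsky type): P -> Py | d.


Left-linear: every RHS is a terminal or one nonterminal followed by a terminal
Classification: Type 3 (Regular)


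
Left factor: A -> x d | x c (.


Common prefix: 'x'
Factored: A -> x A', A' -> d | c (


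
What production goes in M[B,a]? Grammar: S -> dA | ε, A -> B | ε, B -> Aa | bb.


For [B, a]: 'a' ∈ FIRST(Aa)
Entry: B -> Aa


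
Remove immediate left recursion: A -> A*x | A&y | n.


Left-recursive alternatives: A*x, A&y; non-recursive: n
Introduce A': A -> nA', A' -> *xA' | &yA' | ε


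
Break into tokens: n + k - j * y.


Scan left to right, longest-match per lexeme
Tokens: ID(n), OP(+), ID(k), OP(-), ID(j), OP(*), ID(y)


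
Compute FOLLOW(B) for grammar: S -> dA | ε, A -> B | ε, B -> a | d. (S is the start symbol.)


$ ∈ FOLLOW(S). For each A -> αBβ: add FIRST(β)\{ε} to FOLLOW(B); if β nullable, add FOLLOW(A).
FOLLOW(B) = {$}


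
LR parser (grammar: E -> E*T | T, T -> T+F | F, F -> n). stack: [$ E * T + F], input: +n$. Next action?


handle 'T+F' on top
Action: reduce (T -> T+F)


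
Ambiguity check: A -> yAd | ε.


balanced y^n…d^n: each string has a unique parse
Unambiguous


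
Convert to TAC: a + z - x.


Break into single-operator statements:
t1 = a + z
t2 = t1 - x


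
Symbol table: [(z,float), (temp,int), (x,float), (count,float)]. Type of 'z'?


Lookup 'z' → type float


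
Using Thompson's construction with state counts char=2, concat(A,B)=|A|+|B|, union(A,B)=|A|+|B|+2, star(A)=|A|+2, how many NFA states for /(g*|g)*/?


Syntax tree has 2 char leaf(s), 1 union(s), 2 star(s)
chars contribute 2×2 = 4; each union adds +2; each star adds +2
Total: 4 + 2 + 4 = 10 states


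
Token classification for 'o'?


Pattern: letter/underscore followed by alphanumerics, not a keyword
Type: IDENTIFIER


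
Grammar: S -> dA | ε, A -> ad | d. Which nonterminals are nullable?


A nonterminal is nullable iff some alternative derives ε (directly, or every symbol in it is nullable)
Nullable: {S}


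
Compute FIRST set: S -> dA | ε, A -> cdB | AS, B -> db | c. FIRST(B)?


Per alternative of B: FIRST(db) = {d}; FIRST(c) = {c}
FIRST(B) = {c, d}


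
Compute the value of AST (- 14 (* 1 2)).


Evaluate inner: (* 1 2) = 2
Evaluate root: (- 14 2) = 12
Result: 12


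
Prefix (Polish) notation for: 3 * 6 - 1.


left-to-right (same/higher precedence on left): tree is (- (* 3 6) 1)
Prefix: - * 3 6 1


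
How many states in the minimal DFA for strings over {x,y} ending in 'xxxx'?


Track the longest suffix of input matching a prefix of 'xxxx': 5 classes (prefixes of length 0..4)
Minimal DFA: 5 states


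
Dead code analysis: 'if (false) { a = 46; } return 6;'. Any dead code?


condition is constant false, so the whole block is unreachable
Dead: 'if (false) { a = 46; }'


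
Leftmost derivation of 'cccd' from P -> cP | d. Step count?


Derivation: P => cP => ccP => cccP => cccd
Steps: 4


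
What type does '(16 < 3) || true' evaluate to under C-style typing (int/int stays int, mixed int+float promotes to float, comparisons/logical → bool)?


Operand types: bool || bool
Rule: logical operators take bool operands and yield bool
Result type: bool


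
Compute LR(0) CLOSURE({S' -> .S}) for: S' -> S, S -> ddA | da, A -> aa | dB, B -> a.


Start: S' -> .S
For each item with dot before a nonterminal B, add B -> .γ for every B-production
Closure: [S' -> .S, S -> .ddA, S -> .da]


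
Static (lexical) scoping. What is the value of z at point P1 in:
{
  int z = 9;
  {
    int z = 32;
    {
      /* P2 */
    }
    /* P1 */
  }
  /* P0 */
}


z declared in the same block as P1
z = 32


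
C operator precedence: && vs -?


'-' is additive (level 9); '&&' is logical AND (level 2)
Higher level binds tighter
'-' has higher precedence than '&&'


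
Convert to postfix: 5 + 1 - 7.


Left to right (same or higher precedence on left)
Postfix: 5 1 + 7 -


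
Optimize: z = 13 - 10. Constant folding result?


13 - 10 = 3 at compile time
Optimized: z = 3


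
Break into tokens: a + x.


Scan left to right, longest-match per lexeme
Tokens: ID(a), OP(+), ID(x)


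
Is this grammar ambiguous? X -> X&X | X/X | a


'a&a/a' has two parse trees (no precedence encoded between & and /)
Ambiguous


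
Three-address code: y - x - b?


Break into single-operator statements:
t1 = y - x
t2 = t1 - b


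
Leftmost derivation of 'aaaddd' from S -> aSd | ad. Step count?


Derivation: S => aSd => aaSdd => aaaddd
Steps: 3


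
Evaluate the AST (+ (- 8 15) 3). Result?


Evaluate inner: (- 8 15) = -7
Evaluate root: (+ -7 3) = -4
Result: -4


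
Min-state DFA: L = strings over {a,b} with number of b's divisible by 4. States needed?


Track (count of b) mod 4: states 0..3, accept at 0
Minimal DFA: 4 states


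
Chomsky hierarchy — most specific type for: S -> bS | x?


Right-linear: every RHS is a terminal or a terminal followed by one nonterminal
Classification: Type 3 (Regular)


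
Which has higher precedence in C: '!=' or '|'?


'!=' is equality (level 6); '|' is bitwise OR (level 3)
Higher level binds tighter
'!=' has higher precedence than '|'


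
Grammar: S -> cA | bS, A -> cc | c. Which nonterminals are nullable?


A nonterminal is nullable iff some alternative derives ε (directly, or every symbol in it is nullable)
Nullable: {}


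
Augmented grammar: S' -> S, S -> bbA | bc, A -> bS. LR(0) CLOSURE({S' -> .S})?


Start: S' -> .S
For each item with dot before a nonterminal B, add B -> .γ for every B-production
Closure: [S' -> .S, S -> .bbA, S -> .bc]


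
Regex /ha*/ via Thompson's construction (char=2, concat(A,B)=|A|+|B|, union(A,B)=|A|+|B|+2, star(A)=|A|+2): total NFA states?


Syntax tree has 2 char leaf(s), 0 union(s), 1 star(s)
chars contribute 2×2 = 4; each union adds +2; each star adds +2
Total: 4 + 0 + 2 = 6 states


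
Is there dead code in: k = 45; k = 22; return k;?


first assignment to k is overwritten before any read
Dead: 'k = 45'


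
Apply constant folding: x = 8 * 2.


8 * 2 = 16 at compile time
Optimized: x = 16


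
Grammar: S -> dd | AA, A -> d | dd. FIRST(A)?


Per alternative of A: FIRST(d) = {d}; FIRST(dd) = {d}
FIRST(A) = {d}


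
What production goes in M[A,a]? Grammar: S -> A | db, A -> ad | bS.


For [A, a]: 'a' ∈ FIRST(ad)
Entry: A -> ad


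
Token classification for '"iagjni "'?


Pattern: double-quoted sequence
Type: STRING_LITERAL


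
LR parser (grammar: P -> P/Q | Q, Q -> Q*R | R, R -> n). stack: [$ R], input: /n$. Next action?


'R' (not preceded by Q*) is the handle for Q -> R
Action: reduce (Q -> R)


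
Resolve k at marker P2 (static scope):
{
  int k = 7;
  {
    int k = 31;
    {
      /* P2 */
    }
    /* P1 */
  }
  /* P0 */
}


P2's block does not declare k; resolves to the enclosing declaration at depth 1
k = 31


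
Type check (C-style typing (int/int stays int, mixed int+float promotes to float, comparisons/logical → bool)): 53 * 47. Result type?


Operand types: int * int
Rule: mixed int/float promotes to float; int/int stays int
Result type: int


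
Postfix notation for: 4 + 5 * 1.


* has higher precedence, evaluate 5*1 first
Postfix: 4 5 1 * +


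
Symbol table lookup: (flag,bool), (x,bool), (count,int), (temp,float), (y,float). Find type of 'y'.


Lookup 'y' → type float


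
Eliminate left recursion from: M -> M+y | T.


Left-recursive alternatives: M+y; non-recursive: T
Introduce M': M -> TM', M' -> +yM' | ε


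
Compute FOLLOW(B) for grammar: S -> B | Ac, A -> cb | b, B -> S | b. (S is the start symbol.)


$ ∈ FOLLOW(S). For each A -> αBβ: add FIRST(β)\{ε} to FOLLOW(B); if β nullable, add FOLLOW(A).
FOLLOW(B) = {$}


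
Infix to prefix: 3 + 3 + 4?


left-to-right (same/higher precedence on left): tree is (+ (+ 3 3) 4)
Prefix: + + 3 3 4


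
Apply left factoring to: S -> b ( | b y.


Common prefix: 'b'
Factored: S -> b S', S' -> ( | y


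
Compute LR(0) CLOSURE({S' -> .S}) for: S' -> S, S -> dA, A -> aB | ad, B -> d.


Start: S' -> .S
For each item with dot before a nonterminal B, add B -> .γ for every B-production
Closure: [S' -> .S, S -> .dA]


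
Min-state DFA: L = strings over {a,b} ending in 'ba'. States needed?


Track the longest suffix of input matching a prefix of 'ba': 3 classes (prefixes of length 0..2)
Minimal DFA: 3 states


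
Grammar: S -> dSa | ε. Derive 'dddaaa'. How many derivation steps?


Derivation: S => dSa => ddSaa => dddSaaa => dddaaa
Steps: 4


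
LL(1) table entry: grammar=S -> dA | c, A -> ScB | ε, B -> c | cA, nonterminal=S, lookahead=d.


For [S, d]: 'd' ∈ FIRST(dA)
Entry: S -> dA


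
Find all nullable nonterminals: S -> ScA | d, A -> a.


A nonterminal is nullable iff some alternative derives ε (directly, or every symbol in it is nullable)
Nullable: {}


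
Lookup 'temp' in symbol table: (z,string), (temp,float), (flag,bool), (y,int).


Lookup 'temp' → type float


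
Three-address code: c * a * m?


Break into single-operator statements:
t1 = c * a
t2 = t1 * m


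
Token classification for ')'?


Pattern: delimiter/punctuation
Type: PUNCTUATION


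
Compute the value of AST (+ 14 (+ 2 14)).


Evaluate inner: (+ 2 14) = 16
Evaluate root: (+ 14 16) = 30
Result: 30


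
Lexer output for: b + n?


Scan left to right, longest-match per lexeme
Tokens: ID(b), OP(+), ID(n)


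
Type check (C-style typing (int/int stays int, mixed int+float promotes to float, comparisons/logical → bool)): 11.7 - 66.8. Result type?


Operand types: float - float
Rule: mixed int/float promotes to float; int/int stays int
Result type: float


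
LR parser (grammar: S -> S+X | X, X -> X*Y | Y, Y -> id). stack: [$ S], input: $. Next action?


start symbol S on stack, input exhausted
Action: accept


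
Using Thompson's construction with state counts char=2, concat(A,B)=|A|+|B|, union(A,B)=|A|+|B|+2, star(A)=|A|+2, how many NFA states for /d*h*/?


Syntax tree has 2 char leaf(s), 0 union(s), 2 star(s)
chars contribute 2×2 = 4; each union adds +2; each star adds +2
Total: 4 + 0 + 4 = 8 states


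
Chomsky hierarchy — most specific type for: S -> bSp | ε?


Single nonterminal LHS, but b^n p^n is not regular
Classification: Type 2 (Context-Free)


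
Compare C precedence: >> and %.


'%' is multiplicative (level 10); '>>' is shift (level 8)
Higher level binds tighter
'%' has higher precedence than '>>'


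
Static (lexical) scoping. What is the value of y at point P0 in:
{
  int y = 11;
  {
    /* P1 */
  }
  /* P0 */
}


y declared in the same block as P0
y = 11


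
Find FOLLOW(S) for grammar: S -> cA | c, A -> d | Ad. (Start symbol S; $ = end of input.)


$ ∈ FOLLOW(S). For each A -> αBβ: add FIRST(β)\{ε} to FOLLOW(B); if β nullable, add FOLLOW(A).
FOLLOW(S) = {$}


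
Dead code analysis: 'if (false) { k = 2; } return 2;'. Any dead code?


condition is constant false, so the whole block is unreachable
Dead: 'if (false) { k = 2; }'


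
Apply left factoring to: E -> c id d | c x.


Common prefix: 'c'
Factored: E -> c E', E' -> id d | x


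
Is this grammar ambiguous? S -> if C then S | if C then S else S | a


dangling else: 'if C then if C then a else a' parses two ways
Ambiguous


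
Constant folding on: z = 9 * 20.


9 * 20 = 180 at compile time
Optimized: z = 180


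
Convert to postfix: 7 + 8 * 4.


* has higher precedence, evaluate 8*4 first
Postfix: 7 8 4 * +


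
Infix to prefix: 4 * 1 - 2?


left-to-right (same/higher precedence on left): tree is (- (* 4 1) 2)
Prefix: - * 4 1 2


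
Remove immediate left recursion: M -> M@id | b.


Left-recursive alternatives: M@id; non-recursive: b
Introduce M': M -> bM', M' -> @idM' | ε


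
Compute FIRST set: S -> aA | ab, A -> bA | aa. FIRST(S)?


Per alternative of S: FIRST(aA) = {a}; FIRST(ab) = {a}
FIRST(S) = {a}


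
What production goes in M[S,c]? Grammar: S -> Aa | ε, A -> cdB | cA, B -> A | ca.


For [S, c]: 'c' ∈ FIRST(Aa)
Entry: S -> Aa


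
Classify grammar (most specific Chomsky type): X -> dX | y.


Right-linear: every RHS is a terminal or a terminal followed by one nonterminal
Classification: Type 3 (Regular)


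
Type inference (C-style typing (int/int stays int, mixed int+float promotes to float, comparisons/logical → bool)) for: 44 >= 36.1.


Operand types: int >= float
Rule: comparison yields bool
Result type: bool


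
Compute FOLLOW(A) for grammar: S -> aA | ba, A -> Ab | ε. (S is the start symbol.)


$ ∈ FOLLOW(S). For each A -> αBβ: add FIRST(β)\{ε} to FOLLOW(B); if β nullable, add FOLLOW(A).
FOLLOW(A) = {$, b}


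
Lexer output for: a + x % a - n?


Scan left to right, longest-match per lexeme
Tokens: ID(a), OP(+), ID(x), OP(%), ID(a), OP(-), ID(n)


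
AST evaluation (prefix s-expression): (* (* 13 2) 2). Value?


Evaluate inner: (* 13 2) = 26
Evaluate root: (* 26 2) = 52
Result: 52


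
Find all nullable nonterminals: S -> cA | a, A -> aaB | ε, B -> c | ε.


A nonterminal is nullable iff some alternative derives ε (directly, or every symbol in it is nullable)
Nullable: {A, B}


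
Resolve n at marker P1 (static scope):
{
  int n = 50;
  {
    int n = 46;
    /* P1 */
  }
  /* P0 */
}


n declared in the same block as P1
n = 46


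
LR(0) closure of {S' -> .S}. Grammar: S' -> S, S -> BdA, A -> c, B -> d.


Start: S' -> .S
For each item with dot before a nonterminal B, add B -> .γ for every B-production
Closure: [S' -> .S, S -> .BdA, B -> .d]


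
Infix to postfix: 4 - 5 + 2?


Left to right (same or higher precedence on left)
Postfix: 4 5 - 2 +


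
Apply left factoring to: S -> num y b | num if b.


Common prefix: 'num'
Factored: S -> num S', S' -> y b | if b


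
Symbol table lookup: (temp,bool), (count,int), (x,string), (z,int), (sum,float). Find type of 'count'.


Lookup 'count' → type int


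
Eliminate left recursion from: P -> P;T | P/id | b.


Left-recursive alternatives: P;T, P/id; non-recursive: b
Introduce P': P -> bP', P' -> ;TP' | /idP' | ε


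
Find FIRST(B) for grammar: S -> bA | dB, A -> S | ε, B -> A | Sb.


Per alternative of B: FIRST(A) = {b, d, ε}; FIRST(Sb) = {b, d}
FIRST(B) = {b, d, ε}


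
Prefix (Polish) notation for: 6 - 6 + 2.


left-to-right (same/higher precedence on left): tree is (+ (- 6 6) 2)
Prefix: + - 6 6 2


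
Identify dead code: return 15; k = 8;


statement follows a return and is unreachable
Dead: 'k = 8'


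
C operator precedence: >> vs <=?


'>>' is shift (level 8); '<=' is relational (level 7)
Higher level binds tighter
'>>' has higher precedence than '<='


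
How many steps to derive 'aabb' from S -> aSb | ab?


Derivation: S => aSb => aabb
Steps: 2


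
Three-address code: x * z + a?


Break into single-operator statements:
t1 = x * z
t2 = t1 + a


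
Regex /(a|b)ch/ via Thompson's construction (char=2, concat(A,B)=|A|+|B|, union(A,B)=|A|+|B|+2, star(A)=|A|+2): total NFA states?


Syntax tree has 4 char leaf(s), 1 union(s), 0 star(s)
chars contribute 4×2 = 8; each union adds +2; each star adds +2
Total: 8 + 2 + 0 = 10 states


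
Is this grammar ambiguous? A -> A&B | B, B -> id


precedence layered via separate nonterminal B: deterministic
Unambiguous


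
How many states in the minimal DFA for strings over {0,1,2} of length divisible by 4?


Track length mod 4: states 0..3, accept at 0
Minimal DFA: 4 states


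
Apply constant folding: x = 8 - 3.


8 - 3 = 5 at compile time
Optimized: x = 5


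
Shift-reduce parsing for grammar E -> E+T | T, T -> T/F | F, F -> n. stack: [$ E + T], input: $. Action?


handle 'E+T' on top; lookahead ∈ FOLLOW(E) = {+, $}
Action: reduce (E -> E+T)


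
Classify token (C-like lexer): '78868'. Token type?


Pattern: digits only
Type: INTEGER_LITERAL


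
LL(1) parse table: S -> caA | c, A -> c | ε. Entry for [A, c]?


For [A, c]: 'c' ∈ FIRST(c)
Entry: A -> c


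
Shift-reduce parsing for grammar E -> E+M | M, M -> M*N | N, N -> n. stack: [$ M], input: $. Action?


lookahead ∉ {*} so M won't extend; reduce E -> M
Action: reduce (E -> M)


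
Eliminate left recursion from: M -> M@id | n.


Left-recursive alternatives: M@id; non-recursive: n
Introduce M': M -> nM', M' -> @idM' | ε


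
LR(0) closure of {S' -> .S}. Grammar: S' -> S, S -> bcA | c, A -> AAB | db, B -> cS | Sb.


Start: S' -> .S
For each item with dot before a nonterminal B, add B -> .γ for every B-production
Closure: [S' -> .S, S -> .bcA, S -> .c]


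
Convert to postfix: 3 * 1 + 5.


Left to right (same or higher precedence on left)
Postfix: 3 1 * 5 +


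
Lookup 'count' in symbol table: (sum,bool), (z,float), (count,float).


Lookup 'count' → type float


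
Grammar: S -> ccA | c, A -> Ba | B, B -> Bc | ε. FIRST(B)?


Per alternative of B: FIRST(Bc) = {c}; FIRST(ε) = {ε}
FIRST(B) = {c, ε}


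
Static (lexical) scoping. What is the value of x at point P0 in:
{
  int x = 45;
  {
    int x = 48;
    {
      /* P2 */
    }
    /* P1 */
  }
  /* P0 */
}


x declared in the same block as P0
x = 45


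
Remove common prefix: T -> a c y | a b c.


Common prefix: 'a'
Factored: T -> a T', T' -> c y | b c


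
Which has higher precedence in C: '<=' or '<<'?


'<<' is shift (level 8); '<=' is relational (level 7)
Higher level binds tighter
'<<' has higher precedence than '<='


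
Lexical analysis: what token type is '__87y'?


Pattern: letter/underscore followed by alphanumerics, not a keyword
Type: IDENTIFIER


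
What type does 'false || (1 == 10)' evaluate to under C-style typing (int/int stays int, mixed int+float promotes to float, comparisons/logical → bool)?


Operand types: bool || bool
Rule: logical operators take bool operands and yield bool
Result type: bool


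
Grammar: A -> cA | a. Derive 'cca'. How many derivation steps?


Derivation: A => cA => ccA => cca
Steps: 3


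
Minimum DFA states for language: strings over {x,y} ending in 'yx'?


Track the longest suffix of input matching a prefix of 'yx': 3 classes (prefixes of length 0..2)
Minimal DFA: 3 states


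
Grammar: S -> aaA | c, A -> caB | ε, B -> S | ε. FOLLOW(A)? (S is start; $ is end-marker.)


$ ∈ FOLLOW(S). For each A -> αBβ: add FIRST(β)\{ε} to FOLLOW(B); if β nullable, add FOLLOW(A).
FOLLOW(A) = {$}


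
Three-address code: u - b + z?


Break into single-operator statements:
t1 = u - b
t2 = t1 + z


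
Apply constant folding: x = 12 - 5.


12 - 5 = 7 at compile time
Optimized: x = 7


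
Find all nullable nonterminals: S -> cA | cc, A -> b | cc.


A nonterminal is nullable iff some alternative derives ε (directly, or every symbol in it is nullable)
Nullable: {}


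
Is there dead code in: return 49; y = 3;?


statement follows a return and is unreachable
Dead: 'y = 3'


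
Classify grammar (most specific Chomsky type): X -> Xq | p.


Left-linear: every RHS is a terminal or one nonterminal followed by a terminal
Classification: Type 3 (Regular)


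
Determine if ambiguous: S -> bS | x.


right-linear, alternatives start with distinct terminals 'b' vs 'x': unique leftmost derivation
Unambiguous


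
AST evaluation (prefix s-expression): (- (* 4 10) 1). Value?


Evaluate inner: (* 4 10) = 40
Evaluate root: (- 40 1) = 39
Result: 39


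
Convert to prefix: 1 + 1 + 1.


left-to-right (same/higher precedence on left): tree is (+ (+ 1 1) 1)
Prefix: + + 1 1 1


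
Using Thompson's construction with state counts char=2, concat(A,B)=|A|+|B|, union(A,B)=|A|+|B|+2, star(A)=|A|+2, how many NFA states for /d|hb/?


Syntax tree has 3 char leaf(s), 1 union(s), 0 star(s)
chars contribute 3×2 = 6; each union adds +2; each star adds +2
Total: 6 + 2 + 0 = 8 states


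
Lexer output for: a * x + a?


Scan left to right, longest-match per lexeme
Tokens: ID(a), OP(*), ID(x), OP(+), ID(a)


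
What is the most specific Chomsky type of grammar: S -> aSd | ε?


Single nonterminal LHS, but a^n d^n is not regular
Classification: Type 2 (Context-Free)


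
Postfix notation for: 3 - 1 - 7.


Left to right (same or higher precedence on left)
Postfix: 3 1 - 7 -


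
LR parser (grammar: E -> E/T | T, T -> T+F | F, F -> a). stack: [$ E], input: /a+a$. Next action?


shift '/' to continue E -> E/T
Action: shift


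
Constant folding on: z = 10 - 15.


10 - 15 = -5 at compile time
Optimized: z = -5


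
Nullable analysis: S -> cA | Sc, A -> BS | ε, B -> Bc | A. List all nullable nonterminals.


A nonterminal is nullable iff some alternative derives ε (directly, or every symbol in it is nullable)
Nullable: {A, B}


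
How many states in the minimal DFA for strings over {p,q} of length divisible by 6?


Track length mod 6: states 0..5, accept at 0
Minimal DFA: 6 states


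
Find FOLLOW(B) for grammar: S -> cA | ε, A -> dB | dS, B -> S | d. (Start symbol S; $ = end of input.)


$ ∈ FOLLOW(S). For each A -> αBβ: add FIRST(β)\{ε} to FOLLOW(B); if β nullable, add FOLLOW(A).
FOLLOW(B) = {$}


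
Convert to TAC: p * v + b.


Break into single-operator statements:
t1 = p * v
t2 = t1 + b


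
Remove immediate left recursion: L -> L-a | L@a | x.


Left-recursive alternatives: L-a, L@a; non-recursive: x
Introduce L': L -> xL', L' -> -aL' | @aL' | ε


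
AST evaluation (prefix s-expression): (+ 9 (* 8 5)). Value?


Evaluate inner: (* 8 5) = 40
Evaluate root: (+ 9 40) = 49
Result: 49


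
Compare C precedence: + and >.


'+' is additive (level 9); '>' is relational (level 7)
Higher level binds tighter
'+' has higher precedence than '>'


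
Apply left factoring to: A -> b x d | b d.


Common prefix: 'b'
Factored: A -> b A', A' -> x d | d


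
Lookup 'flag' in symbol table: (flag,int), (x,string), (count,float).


Lookup 'flag' → type int


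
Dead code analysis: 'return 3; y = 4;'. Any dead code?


statement follows a return and is unreachable
Dead: 'y = 4'


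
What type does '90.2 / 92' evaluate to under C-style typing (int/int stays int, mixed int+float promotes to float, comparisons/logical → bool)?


Operand types: float / int
Rule: mixed int/float promotes to float; int/int stays int
Result type: float


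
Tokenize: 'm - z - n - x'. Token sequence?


Scan left to right, longest-match per lexeme
Tokens: ID(m), OP(-), ID(z), OP(-), ID(n), OP(-), ID(x)


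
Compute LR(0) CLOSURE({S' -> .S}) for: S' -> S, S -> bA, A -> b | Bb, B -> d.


Start: S' -> .S
For each item with dot before a nonterminal B, add B -> .γ for every B-production
Closure: [S' -> .S, S -> .bA]


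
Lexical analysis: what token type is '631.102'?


Pattern: digits with a decimal point
Type: FLOAT_LITERAL


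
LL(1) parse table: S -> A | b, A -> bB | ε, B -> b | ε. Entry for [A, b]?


For [A, b]: 'b' ∈ FIRST(bB)
Entry: A -> bB


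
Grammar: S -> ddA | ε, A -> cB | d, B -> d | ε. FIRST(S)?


Per alternative of S: FIRST(ddA) = {d}; FIRST(ε) = {ε}
FIRST(S) = {d, ε}


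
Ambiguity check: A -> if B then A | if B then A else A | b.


dangling else: 'if B then if B then b else b' parses two ways
Ambiguous


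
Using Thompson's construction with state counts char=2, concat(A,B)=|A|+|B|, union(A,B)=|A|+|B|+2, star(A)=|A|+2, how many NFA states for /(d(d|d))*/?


Syntax tree has 3 char leaf(s), 1 union(s), 1 star(s)
chars contribute 3×2 = 6; each union adds +2; each star adds +2
Total: 6 + 2 + 2 = 10 states


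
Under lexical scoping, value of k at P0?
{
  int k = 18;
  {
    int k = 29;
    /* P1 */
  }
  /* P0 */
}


k declared in the same block as P0
k = 18


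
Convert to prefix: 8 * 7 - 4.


left-to-right (same/higher precedence on left): tree is (- (* 8 7) 4)
Prefix: - * 8 7 4


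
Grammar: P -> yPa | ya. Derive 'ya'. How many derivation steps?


Derivation: P => ya
Steps: 1


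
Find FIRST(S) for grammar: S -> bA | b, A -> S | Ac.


Per alternative of S: FIRST(bA) = {b}; FIRST(b) = {b}
FIRST(S) = {b}


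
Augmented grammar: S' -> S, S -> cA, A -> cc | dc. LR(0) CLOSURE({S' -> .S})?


Start: S' -> .S
For each item with dot before a nonterminal B, add B -> .γ for every B-production
Closure: [S' -> .S, S -> .cA]


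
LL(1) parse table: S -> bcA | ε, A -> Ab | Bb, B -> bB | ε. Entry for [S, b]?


For [S, b]: 'b' ∈ FIRST(bcA)
Entry: S -> bcA


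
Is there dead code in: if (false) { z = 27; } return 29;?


condition is constant false, so the whole block is unreachable
Dead: 'if (false) { z = 27; }'


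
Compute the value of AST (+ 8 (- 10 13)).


Evaluate inner: (- 10 13) = -3
Evaluate root: (+ 8 -3) = 5
Result: 5


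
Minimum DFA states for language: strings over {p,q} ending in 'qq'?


Track the longest suffix of input matching a prefix of 'qq': 3 classes (prefixes of length 0..2)
Minimal DFA: 3 states


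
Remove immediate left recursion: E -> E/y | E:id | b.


Left-recursive alternatives: E/y, E:id; non-recursive: b
Introduce E': E -> bE', E' -> /yE' | :idE' | ε


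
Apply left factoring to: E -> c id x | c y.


Common prefix: 'c'
Factored: E -> c E', E' -> id x | y


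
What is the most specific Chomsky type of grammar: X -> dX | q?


Right-linear: every RHS is a terminal or a terminal followed by one nonterminal
Classification: Type 3 (Regular)


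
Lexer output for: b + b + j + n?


Scan left to right, longest-match per lexeme
Tokens: ID(b), OP(+), ID(b), OP(+), ID(j), OP(+), ID(n)


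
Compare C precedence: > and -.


'-' is additive (level 9); '>' is relational (level 7)
Higher level binds tighter
'-' has higher precedence than '>'


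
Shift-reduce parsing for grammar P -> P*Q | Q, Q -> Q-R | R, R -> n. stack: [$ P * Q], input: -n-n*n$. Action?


'-' can extend Q; shift to build Q -> Q-R
Action: shift


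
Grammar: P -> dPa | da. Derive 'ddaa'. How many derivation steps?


Derivation: P => dPa => ddaa
Steps: 2


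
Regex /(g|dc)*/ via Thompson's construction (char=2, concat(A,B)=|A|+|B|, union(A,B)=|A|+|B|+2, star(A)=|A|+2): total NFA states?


Syntax tree has 3 char leaf(s), 1 union(s), 1 star(s)
chars contribute 3×2 = 6; each union adds +2; each star adds +2
Total: 6 + 2 + 2 = 10 states


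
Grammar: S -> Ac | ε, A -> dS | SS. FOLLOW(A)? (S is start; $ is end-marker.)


$ ∈ FOLLOW(S). For each A -> αBβ: add FIRST(β)\{ε} to FOLLOW(B); if β nullable, add FOLLOW(A).
FOLLOW(A) = {c}


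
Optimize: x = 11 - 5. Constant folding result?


11 - 5 = 6 at compile time
Optimized: x = 6


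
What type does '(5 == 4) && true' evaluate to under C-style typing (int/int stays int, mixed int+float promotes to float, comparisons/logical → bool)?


Operand types: bool && bool
Rule: logical operators take bool operands and yield bool
Result type: bool


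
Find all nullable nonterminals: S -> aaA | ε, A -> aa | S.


A nonterminal is nullable iff some alternative derives ε (directly, or every symbol in it is nullable)
Nullable: {A, S}


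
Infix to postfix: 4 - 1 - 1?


Left to right (same or higher precedence on left)
Postfix: 4 1 - 1 -


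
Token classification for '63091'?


Pattern: digits only
Type: INTEGER_LITERAL


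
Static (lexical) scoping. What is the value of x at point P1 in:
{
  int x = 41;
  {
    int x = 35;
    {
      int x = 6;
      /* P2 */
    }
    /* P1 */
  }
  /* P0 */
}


x declared in the same block as P1
x = 35


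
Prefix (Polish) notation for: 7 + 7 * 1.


'*' binds tighter: tree is (+ 7 (* 7 1))
Prefix: + 7 * 7 1


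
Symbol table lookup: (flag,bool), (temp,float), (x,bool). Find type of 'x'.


Lookup 'x' → type bool


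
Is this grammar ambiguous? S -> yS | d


right-linear, alternatives start with distinct terminals 'y' vs 'd': unique leftmost derivation
Unambiguous


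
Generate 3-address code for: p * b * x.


Break into single-operator statements:
t1 = p * b
t2 = t1 * x


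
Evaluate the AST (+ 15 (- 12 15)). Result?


Evaluate inner: (- 12 15) = -3
Evaluate root: (+ 15 -3) = 12
Result: 12


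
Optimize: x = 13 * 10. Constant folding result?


13 * 10 = 130 at compile time
Optimized: x = 130


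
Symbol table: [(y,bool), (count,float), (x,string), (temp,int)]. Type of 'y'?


Lookup 'y' → type bool


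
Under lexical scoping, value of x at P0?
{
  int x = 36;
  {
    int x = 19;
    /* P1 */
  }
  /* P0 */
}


x declared in the same block as P0
x = 36


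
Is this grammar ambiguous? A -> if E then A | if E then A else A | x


dangling else: 'if E then if E then x else x' parses two ways
Ambiguous


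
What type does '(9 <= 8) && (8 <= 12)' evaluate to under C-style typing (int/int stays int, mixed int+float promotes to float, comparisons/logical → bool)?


Operand types: bool && bool
Rule: logical operators take bool operands and yield bool
Result type: bool


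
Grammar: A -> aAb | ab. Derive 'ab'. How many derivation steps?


Derivation: A => ab
Steps: 1


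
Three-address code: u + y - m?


Break into single-operator statements:
t1 = u + y
t2 = t1 - m


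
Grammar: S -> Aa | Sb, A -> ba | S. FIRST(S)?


Per alternative of S: FIRST(Aa) = {b}; FIRST(Sb) = {b}
FIRST(S) = {b}


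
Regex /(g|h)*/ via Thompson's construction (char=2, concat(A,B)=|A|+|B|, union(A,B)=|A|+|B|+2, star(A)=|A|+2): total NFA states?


Syntax tree has 2 char leaf(s), 1 union(s), 1 star(s)
chars contribute 2×2 = 4; each union adds +2; each star adds +2
Total: 4 + 2 + 2 = 8 states


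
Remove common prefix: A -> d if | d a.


Common prefix: 'd'
Factored: A -> d A', A' -> if | a


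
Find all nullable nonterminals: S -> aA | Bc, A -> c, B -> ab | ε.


A nonterminal is nullable iff some alternative derives ε (directly, or every symbol in it is nullable)
Nullable: {B}


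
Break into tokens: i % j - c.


Scan left to right, longest-match per lexeme
Tokens: ID(i), OP(%), ID(j), OP(-), ID(c)


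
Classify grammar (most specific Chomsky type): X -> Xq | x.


Left-linear: every RHS is a terminal or one nonterminal followed by a terminal
Classification: Type 3 (Regular)


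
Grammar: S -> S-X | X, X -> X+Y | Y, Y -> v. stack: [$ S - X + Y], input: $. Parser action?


handle 'X+Y' on top
Action: reduce (X -> X+Y)


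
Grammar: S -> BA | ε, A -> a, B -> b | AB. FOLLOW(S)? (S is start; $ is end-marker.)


$ ∈ FOLLOW(S). For each A -> αBβ: add FIRST(β)\{ε} to FOLLOW(B); if β nullable, add FOLLOW(A).
FOLLOW(S) = {$}


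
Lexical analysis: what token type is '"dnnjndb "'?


Pattern: double-quoted sequence
Type: STRING_LITERAL


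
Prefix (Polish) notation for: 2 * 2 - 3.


left-to-right (same/higher precedence on left): tree is (- (* 2 2) 3)
Prefix: - * 2 2 3


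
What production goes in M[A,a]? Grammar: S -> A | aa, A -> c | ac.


For [A, a]: 'a' ∈ FIRST(ac)
Entry: A -> ac


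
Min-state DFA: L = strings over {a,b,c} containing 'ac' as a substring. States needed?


KMP-style automaton: 2 progress states + 1 absorbing accept = 3
Minimal DFA: 3 states


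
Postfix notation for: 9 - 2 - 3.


Left to right (same or higher precedence on left)
Postfix: 9 2 - 3 -


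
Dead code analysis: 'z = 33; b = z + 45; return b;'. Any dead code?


z is read by b's definition; b is returned
No dead code


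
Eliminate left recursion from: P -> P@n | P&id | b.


Left-recursive alternatives: P@n, P&id; non-recursive: b
Introduce P': P -> bP', P' -> @nP' | &idP' | ε


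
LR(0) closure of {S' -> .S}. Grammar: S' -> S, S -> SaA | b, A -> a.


Start: S' -> .S
For each item with dot before a nonterminal B, add B -> .γ for every B-production
Closure: [S' -> .S, S -> .SaA, S -> .b]


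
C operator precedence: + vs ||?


'+' is additive (level 9); '||' is logical OR (level 1)
Higher level binds tighter
'+' has higher precedence than '||'


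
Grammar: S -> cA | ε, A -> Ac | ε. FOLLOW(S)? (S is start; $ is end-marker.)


$ ∈ FOLLOW(S). For each A -> αBβ: add FIRST(β)\{ε} to FOLLOW(B); if β nullable, add FOLLOW(A).
FOLLOW(S) = {$}


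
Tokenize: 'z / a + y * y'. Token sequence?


Scan left to right, longest-match per lexeme
Tokens: ID(z), OP(/), ID(a), OP(+), ID(y), OP(*), ID(y)


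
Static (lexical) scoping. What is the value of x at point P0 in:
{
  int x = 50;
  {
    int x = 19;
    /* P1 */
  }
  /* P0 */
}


x declared in the same block as P0
x = 50


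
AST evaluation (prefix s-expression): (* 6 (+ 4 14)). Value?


Evaluate inner: (+ 4 14) = 18
Evaluate root: (* 6 18) = 108
Result: 108


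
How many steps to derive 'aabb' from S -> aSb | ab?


Derivation: S => aSb => aabb
Steps: 2


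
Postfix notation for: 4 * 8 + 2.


Left to right (same or higher precedence on left)
Postfix: 4 8 * 2 +


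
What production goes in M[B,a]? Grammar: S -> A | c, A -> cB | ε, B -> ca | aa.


For [B, a]: 'a' ∈ FIRST(aa)
Entry: B -> aa


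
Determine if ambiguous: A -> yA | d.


right-linear, alternatives start with distinct terminals 'y' vs 'd': unique leftmost derivation
Unambiguous


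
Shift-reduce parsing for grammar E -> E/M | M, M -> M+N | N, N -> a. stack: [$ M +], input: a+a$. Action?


no handle; shift 'a'
Action: shift


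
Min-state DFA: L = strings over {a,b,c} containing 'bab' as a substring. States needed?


KMP-style automaton: 3 progress states + 1 absorbing accept = 4
Minimal DFA: 4 states


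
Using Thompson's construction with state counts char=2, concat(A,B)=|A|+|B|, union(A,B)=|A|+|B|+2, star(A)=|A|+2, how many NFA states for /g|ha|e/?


Syntax tree has 4 char leaf(s), 2 union(s), 0 star(s)
chars contribute 4×2 = 8; each union adds +2; each star adds +2
Total: 8 + 4 + 0 = 12 states


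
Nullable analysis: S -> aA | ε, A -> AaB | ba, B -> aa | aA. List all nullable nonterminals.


A nonterminal is nullable iff some alternative derives ε (directly, or every symbol in it is nullable)
Nullable: {S}


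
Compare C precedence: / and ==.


'/' is multiplicative (level 10); '==' is equality (level 6)
Higher level binds tighter
'/' has higher precedence than '=='


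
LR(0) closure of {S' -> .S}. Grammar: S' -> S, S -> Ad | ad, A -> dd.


Start: S' -> .S
For each item with dot before a nonterminal B, add B -> .γ for every B-production
Closure: [S' -> .S, S -> .Ad, S -> .ad, A -> .dd]


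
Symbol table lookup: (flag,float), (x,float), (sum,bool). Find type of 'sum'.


Lookup 'sum' → type bool


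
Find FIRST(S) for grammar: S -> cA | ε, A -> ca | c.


Per alternative of S: FIRST(cA) = {c}; FIRST(ε) = {ε}
FIRST(S) = {c, ε}


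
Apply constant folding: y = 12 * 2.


12 * 2 = 24 at compile time
Optimized: y = 24


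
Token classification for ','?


Pattern: delimiter/punctuation
Type: PUNCTUATION


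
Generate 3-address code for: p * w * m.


Break into single-operator statements:
t1 = p * w
t2 = t1 * m


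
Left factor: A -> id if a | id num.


Common prefix: 'id'
Factored: A -> id A', A' -> if a | num


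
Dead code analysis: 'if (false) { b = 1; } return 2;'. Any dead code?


condition is constant false, so the whole block is unreachable
Dead: 'if (false) { b = 1; }'


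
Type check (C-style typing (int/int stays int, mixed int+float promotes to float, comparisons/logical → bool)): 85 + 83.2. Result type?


Operand types: int + float
Rule: mixed int/float promotes to float; int/int stays int
Result type: float


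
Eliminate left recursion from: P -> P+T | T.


Left-recursive alternatives: P+T; non-recursive: T
Introduce P': P -> TP', P' -> +TP' | ε


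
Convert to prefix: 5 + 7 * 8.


'*' binds tighter: tree is (+ 5 (* 7 8))
Prefix: + 5 * 7 8


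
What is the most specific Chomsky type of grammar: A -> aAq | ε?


Single nonterminal LHS, but a^n q^n is not regular
Classification: Type 2 (Context-Free)


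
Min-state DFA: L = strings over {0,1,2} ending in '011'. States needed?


Track the longest suffix of input matching a prefix of '011': 4 classes (prefixes of length 0..3)
Minimal DFA: 4 states


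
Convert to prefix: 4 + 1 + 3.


left-to-right (same/higher precedence on left): tree is (+ (+ 4 1) 3)
Prefix: + + 4 1 3


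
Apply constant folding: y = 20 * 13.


20 * 13 = 260 at compile time
Optimized: y = 260


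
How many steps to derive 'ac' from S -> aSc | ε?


Derivation: S => aSc => ac
Steps: 2


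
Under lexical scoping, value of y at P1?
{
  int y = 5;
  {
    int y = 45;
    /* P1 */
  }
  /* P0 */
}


y declared in the same block as P1
y = 45


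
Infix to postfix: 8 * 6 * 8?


Left to right (same or higher precedence on left)
Postfix: 8 6 * 8 *


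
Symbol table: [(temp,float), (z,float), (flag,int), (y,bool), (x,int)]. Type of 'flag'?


Lookup 'flag' → type int


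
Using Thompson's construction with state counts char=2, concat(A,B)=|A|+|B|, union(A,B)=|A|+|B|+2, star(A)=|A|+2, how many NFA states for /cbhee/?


Syntax tree has 5 char leaf(s), 0 union(s), 0 star(s)
chars contribute 5×2 = 10; each union adds +2; each star adds +2
Total: 10 + 0 + 0 = 10 states


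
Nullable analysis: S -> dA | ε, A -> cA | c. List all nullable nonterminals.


A nonterminal is nullable iff some alternative derives ε (directly, or every symbol in it is nullable)
Nullable: {S}


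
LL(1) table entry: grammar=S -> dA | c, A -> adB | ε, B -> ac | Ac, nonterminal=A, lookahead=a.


For [A, a]: 'a' ∈ FIRST(adB)
Entry: A -> adB


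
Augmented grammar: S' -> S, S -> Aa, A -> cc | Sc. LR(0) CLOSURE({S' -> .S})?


Start: S' -> .S
For each item with dot before a nonterminal B, add B -> .γ for every B-production
Closure: [S' -> .S, S -> .Aa, A -> .cc, A -> .Sc]


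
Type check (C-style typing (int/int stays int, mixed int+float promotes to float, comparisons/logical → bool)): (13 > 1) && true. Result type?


Operand types: bool && bool
Rule: logical operators take bool operands and yield bool
Result type: bool


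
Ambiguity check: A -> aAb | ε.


balanced a^n…b^n: each string has a unique parse
Unambiguous


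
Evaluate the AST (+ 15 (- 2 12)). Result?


Evaluate inner: (- 2 12) = -10
Evaluate root: (+ 15 -10) = 5
Result: 5
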